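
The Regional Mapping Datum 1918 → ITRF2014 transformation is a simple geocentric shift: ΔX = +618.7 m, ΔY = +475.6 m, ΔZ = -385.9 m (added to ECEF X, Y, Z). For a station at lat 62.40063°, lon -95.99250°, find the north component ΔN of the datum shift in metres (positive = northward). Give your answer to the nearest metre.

At φ = 62.40063°, λ = -95.99250°: sin φ = 0.886209, cos φ = 0.463286, sin λ = -0.994536, cos λ = -0.104398.
ΔN = −sin φ cos λ·ΔX − sin φ sin λ·ΔY + cos φ·ΔZ = −(0.886209)(-0.104398)(618.7) − (0.886209)(-0.994536)(475.6) + (0.463286)(-385.9) = 297.64 m.

ΔN = 298 m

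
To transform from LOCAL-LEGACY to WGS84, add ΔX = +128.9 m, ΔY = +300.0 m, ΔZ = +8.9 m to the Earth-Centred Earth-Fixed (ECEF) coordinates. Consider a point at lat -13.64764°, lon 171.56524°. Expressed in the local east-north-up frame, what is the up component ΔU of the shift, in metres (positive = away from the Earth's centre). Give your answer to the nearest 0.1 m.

At φ = -13.64764°, λ = 171.56524°: sin φ = -0.235950, cos φ = 0.971765, sin λ = 0.146683, cos λ = -0.989184.
ΔU = cos φ cos λ·ΔX + cos φ sin λ·ΔY + sin φ·ΔZ = (0.971765)(-0.989184)(128.9) + (0.971765)(0.146683)(300.0) + (-0.235950)(8.9) = -83.24 m.

ΔU = -83.2 m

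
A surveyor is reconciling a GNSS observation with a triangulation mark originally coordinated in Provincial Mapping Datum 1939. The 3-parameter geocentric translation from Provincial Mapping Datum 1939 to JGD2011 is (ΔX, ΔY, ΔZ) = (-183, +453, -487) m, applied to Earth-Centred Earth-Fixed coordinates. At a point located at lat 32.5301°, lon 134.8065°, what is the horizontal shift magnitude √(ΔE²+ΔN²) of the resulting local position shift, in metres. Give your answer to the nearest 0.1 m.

At φ = 32.5301°, λ = 134.8065°: sin φ = 0.537743, cos φ = 0.843109, sin λ = 0.709491, cos λ = -0.704715.
ΔE = −sin λ·ΔX + cos λ·ΔY = −(0.709491)·(-183) + (-0.704715)·(453) = -189.40 m.
ΔN = −sin φ cos λ·ΔX − sin φ sin λ·ΔY + cos φ·ΔZ = −(0.537743)(-0.704715)(-183) − (0.537743)(0.709491)(453) + (0.843109)(-487) = -652.77 m.
Horizontal magnitude = √(ΔE² + ΔN²) = √((-189.40)² + (-652.77)²) = 679.69 m.

679.7 m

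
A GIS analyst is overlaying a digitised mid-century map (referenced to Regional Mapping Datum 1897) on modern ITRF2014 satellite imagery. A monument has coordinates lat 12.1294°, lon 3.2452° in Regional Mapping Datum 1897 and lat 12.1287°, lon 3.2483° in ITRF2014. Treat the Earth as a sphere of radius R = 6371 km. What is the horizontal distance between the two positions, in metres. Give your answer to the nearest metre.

Δφ = 12.1287° − 12.1294° = -0.0007°; Δλ = 3.2483° − 3.2452° = +0.0031°.
1° along a meridian = πR/180 = 111195 m.
ΔN = Δφ × 111195 = -77.8 m; ΔE = Δλ × 111195 × cos(12.1294°) = +0.0031 × 111195 × 0.977676 = 337.0 m.
Distance = √(ΔE² + ΔN²) = √(337.0² + (-77.8)²) = 345.9 m.

346 m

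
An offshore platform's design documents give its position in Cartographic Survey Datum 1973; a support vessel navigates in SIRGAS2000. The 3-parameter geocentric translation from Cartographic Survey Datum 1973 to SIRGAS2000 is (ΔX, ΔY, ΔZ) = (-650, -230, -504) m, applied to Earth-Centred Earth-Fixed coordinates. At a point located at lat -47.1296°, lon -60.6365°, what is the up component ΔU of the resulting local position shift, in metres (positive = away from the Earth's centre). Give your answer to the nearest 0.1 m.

At φ = -47.1296°, λ = -60.6365°: sin φ = -0.732894, cos φ = 0.680342, sin λ = -0.871526, cos λ = 0.490349.
ΔU = cos φ cos λ·ΔX + cos φ sin λ·ΔY + sin φ·ΔZ = (0.680342)(0.490349)(-650) + (0.680342)(-0.871526)(-230) + (-0.732894)(-504) = 288.91 m.

ΔU = 288.9 m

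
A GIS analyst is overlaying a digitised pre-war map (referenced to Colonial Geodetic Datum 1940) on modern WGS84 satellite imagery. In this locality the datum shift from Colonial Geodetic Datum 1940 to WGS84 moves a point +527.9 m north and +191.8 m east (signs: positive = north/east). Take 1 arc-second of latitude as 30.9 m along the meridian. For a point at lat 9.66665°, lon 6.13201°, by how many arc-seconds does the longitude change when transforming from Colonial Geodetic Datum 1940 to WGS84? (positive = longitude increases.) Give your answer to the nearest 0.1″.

At latitude 9.66665°, cos φ = 0.985801.
1″ of longitude at this latitude = 30.90 × cos φ = 30.4613 m, so Δλ = 191.8 / 30.4613 = 6.297″.

Δλ = 6.3″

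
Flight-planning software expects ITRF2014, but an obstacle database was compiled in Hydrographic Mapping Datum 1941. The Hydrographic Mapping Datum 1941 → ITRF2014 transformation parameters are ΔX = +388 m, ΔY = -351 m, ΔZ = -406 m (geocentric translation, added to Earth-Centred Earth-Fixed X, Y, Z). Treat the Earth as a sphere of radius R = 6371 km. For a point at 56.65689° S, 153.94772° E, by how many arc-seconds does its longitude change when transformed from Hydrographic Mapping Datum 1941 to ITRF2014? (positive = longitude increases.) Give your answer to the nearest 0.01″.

sin φ = -0.835394, cos φ = 0.549652, sin λ = 0.439191, cos λ = -0.898394.
East component: ΔE = −sin λ·ΔX + cos λ·ΔY = −(0.439191)(388) + (-0.898394)(-351) = 144.93 m.
1° of latitude spans πR/180 = 111195 m; at latitude φ, 1° of longitude spans that × cos φ = 61118.5 m, so Δλ = 144.93 / 61118.5 × 3600 = 8.537″.

Δλ = 8.54″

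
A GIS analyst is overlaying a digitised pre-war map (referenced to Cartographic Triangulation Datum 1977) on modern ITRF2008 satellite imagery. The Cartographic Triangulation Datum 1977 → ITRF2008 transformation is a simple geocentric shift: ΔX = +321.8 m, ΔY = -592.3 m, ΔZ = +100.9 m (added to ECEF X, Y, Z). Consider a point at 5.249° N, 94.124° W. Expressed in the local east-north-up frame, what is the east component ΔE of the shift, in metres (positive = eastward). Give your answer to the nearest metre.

The local east axis at (φ, λ) is (−sin λ, cos λ, 0), so ΔE = −sin(-94.124°)·321.8 + cos(-94.124°)·(-592.3) = 363.56 m.

ΔE = 364 m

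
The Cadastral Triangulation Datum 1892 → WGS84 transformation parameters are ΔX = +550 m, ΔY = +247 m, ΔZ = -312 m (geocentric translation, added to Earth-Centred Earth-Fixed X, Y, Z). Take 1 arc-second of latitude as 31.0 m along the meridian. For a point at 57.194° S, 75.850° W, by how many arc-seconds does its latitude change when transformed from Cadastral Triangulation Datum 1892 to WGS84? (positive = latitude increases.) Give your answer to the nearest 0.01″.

sin φ = -0.840510, cos φ = 0.541796, sin λ = -0.969659, cos λ = 0.244461.
North component: ΔN = −sin φ cos λ·ΔX − sin φ sin λ·ΔY + cos φ·ΔZ = −(-0.840510)(0.244461)(550) − (-0.840510)(-0.969659)(247) + (0.541796)(-312) = -257.34 m.
1° of latitude spans 3600 × 31.00 = 111600 m, so Δφ = -257.34 / 111600 × 3600 = -8.301″.

Δφ = -8.30″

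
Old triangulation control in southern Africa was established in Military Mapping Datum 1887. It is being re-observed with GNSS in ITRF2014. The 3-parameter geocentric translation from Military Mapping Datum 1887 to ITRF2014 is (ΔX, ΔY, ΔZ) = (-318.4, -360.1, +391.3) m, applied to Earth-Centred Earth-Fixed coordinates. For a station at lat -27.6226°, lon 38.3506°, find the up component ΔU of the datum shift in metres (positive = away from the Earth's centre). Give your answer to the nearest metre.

At φ = -27.6226°, λ = 38.3506°: sin φ = -0.463646, cos φ = 0.886021, sin λ = 0.620472, cos λ = 0.784229.
ΔU = cos φ cos λ·ΔX + cos φ sin λ·ΔY + sin φ·ΔZ = (0.886021)(0.784229)(-318.4) + (0.886021)(0.620472)(-360.1) + (-0.463646)(391.3) = -600.63 m.

ΔU = -601 m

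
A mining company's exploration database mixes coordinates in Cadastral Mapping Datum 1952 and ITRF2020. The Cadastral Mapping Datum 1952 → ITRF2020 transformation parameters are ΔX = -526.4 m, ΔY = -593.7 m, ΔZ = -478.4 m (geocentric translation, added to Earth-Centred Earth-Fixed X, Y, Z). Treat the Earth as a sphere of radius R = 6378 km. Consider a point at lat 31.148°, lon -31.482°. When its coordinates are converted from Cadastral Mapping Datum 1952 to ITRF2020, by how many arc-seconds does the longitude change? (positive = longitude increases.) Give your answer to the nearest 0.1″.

Δλ = -29.5″

sin φ = 0.517250, cos φ = 0.855834, sin λ = -0.522231, cos λ = 0.852804.
East component: ΔE = −sin λ·ΔX + cos λ·ΔY = −(-0.522231)(-526.4) + (0.852804)(-593.7) = -781.21 m.
1° of latitude spans πR/180 = 111317 m; at latitude φ, 1° of longitude spans that × cos φ = 95269.0 m, so Δλ = -781.21 / 95269.0 × 3600 = -29.520″.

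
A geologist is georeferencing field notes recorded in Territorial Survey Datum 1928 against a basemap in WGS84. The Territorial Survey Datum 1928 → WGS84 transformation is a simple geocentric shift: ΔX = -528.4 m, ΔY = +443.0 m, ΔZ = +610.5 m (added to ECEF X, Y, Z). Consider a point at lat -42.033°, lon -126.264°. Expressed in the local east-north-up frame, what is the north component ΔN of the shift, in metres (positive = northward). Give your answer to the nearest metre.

ΔN = 424 m

At φ = -42.033°, λ = -126.264°: sin φ = -0.669559, cos φ = 0.742759, sin λ = -0.806300, cos λ = -0.591507.
ΔN = −sin φ cos λ·ΔX − sin φ sin λ·ΔY + cos φ·ΔZ = −(-0.669559)(-0.591507)(-528.4) − (-0.669559)(-0.806300)(443.0) + (0.742759)(610.5) = 423.57 m.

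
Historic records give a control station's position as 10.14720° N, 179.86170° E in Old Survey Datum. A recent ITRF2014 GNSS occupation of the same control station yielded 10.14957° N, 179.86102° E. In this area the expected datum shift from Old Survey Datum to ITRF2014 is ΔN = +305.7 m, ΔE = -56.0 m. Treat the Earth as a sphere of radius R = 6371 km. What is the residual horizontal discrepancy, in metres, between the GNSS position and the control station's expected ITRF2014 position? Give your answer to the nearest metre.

46 m

Observed coordinate differences: Δφ = +0.00237°, Δλ = -0.00068°.
Converting to metres (1° lat = 111195 m, cos φ = 0.984358): observed ΔN = 263.5 m, observed ΔE = -74.4 m.
Subtracting the expected shift leaves a residual of 263.5 − (305.7) = -42.2 m north and -74.4 − (-56.0) = -18.4 m east.
Residual distance = √((-42.2)² + (-18.4)²) = 46.0 m.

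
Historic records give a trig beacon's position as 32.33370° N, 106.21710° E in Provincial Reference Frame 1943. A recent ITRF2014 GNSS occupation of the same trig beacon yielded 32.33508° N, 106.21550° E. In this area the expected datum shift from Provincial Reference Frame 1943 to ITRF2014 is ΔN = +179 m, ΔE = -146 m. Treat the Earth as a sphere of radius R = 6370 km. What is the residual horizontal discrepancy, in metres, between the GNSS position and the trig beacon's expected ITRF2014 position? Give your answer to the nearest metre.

Observed coordinate differences: Δφ = +0.00138°, Δλ = -0.00160°.
Converting to metres (1° lat = 111177 m, cos φ = 0.844947): observed ΔN = 153.4 m, observed ΔE = -150.3 m.
Subtracting the expected shift leaves a residual of 153.4 − (179) = -25.6 m north and -150.3 − (-146) = -4.3 m east.
Residual distance = √((-25.6)² + (-4.3)²) = 25.9 m.

26 m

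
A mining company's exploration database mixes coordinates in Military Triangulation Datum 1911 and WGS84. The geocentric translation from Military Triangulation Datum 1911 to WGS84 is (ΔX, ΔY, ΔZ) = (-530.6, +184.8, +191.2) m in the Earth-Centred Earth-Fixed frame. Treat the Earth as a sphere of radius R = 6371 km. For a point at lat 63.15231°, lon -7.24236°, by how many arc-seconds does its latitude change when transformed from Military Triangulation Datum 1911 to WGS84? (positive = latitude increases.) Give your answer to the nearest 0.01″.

Δφ = 18.67″

sin φ = 0.892210, cos φ = 0.451620, sin λ = -0.126067, cos λ = 0.992022.
North component: ΔN = −sin φ cos λ·ΔX − sin φ sin λ·ΔY + cos φ·ΔZ = −(0.892210)(0.992022)(-530.6) − (0.892210)(-0.126067)(184.8) + (0.451620)(191.2) = 576.77 m.
1° of latitude spans πR/180 = 111195 m, so Δφ = 576.77 / 111195 × 3600 = 18.673″.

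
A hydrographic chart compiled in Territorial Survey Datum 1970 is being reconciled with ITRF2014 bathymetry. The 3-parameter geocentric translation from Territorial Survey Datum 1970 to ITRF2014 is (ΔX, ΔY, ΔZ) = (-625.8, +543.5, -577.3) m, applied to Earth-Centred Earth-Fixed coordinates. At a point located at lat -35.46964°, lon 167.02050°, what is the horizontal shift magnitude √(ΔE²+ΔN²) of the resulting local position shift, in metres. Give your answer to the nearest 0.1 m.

At φ = -35.46964°, λ = 167.02050°: sin φ = -0.580271, cos φ = 0.814423, sin λ = 0.224602, cos λ = -0.974450.
ΔE = −sin λ·ΔX + cos λ·ΔY = −(0.224602)·(-625.8) + (-0.974450)·(543.5) = -389.06 m.
ΔN = −sin φ cos λ·ΔX − sin φ sin λ·ΔY + cos φ·ΔZ = −(-0.580271)(-0.974450)(-625.8) − (-0.580271)(0.224602)(543.5) + (0.814423)(-577.3) = -45.48 m.
Horizontal magnitude = √(ΔE² + ΔN²) = √((-389.06)² + (-45.48)²) = 391.71 m.

391.7 m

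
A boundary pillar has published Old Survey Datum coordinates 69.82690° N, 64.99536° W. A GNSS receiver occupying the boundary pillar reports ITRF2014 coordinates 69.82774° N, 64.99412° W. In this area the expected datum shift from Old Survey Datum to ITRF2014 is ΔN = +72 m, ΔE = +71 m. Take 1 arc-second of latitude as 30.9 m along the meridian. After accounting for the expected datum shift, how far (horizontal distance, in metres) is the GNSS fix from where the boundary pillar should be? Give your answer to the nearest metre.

Observed coordinate differences: Δφ = +0.00084°, Δλ = +0.00124°.
Converting to metres (1° lat = 111240 m, cos φ = 0.344858): observed ΔN = 93.4 m, observed ΔE = 47.6 m.
Subtracting the expected shift leaves a residual of 93.4 − (72) = 21.4 m north and 47.6 − (71) = -23.4 m east.
Residual distance = √(21.4² + (-23.4)²) = 31.8 m.

32 m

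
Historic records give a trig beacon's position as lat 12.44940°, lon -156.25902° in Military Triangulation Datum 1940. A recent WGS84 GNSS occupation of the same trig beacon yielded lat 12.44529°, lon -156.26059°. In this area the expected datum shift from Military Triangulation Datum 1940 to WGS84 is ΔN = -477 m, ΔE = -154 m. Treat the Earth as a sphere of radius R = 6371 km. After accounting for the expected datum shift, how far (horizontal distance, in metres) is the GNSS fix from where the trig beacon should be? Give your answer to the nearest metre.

Observed coordinate differences: Δφ = -0.00411°, Δλ = -0.00157°.
Converting to metres (1° lat = 111195 m, cos φ = 0.976487): observed ΔN = -457.0 m, observed ΔE = -170.5 m.
Subtracting the expected shift leaves a residual of -457.0 − (-477) = 20.0 m north and -170.5 − (-154) = -16.5 m east.
Residual distance = √(20.0² + (-16.5)²) = 25.9 m.

26 m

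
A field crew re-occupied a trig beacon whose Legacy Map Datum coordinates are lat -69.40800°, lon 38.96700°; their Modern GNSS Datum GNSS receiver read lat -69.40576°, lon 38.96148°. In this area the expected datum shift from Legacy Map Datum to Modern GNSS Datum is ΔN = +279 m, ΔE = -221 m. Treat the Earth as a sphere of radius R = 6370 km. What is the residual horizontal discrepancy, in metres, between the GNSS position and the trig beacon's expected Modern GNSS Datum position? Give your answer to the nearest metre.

Observed coordinate differences: Δφ = +0.00224°, Δλ = -0.00552°.
Converting to metres (1° lat = 111177 m, cos φ = 0.351711): observed ΔN = 249.0 m, observed ΔE = -215.8 m.
Subtracting the expected shift leaves a residual of 249.0 − (279) = -30.0 m north and -215.8 − (-221) = 5.2 m east.
Residual distance = √((-30.0)² + 5.2²) = 30.4 m.

30 m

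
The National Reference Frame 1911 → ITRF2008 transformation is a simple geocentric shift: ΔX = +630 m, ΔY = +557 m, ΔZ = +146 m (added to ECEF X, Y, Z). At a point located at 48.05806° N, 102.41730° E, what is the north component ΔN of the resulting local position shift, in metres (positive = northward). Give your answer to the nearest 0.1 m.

ΔN = -206.3 m

At φ = 48.05806°, λ = 102.41730°: sin φ = 0.743822, cos φ = 0.668377, sin λ = 0.976607, cos λ = -0.215030.
ΔN = −sin φ cos λ·ΔX − sin φ sin λ·ΔY + cos φ·ΔZ = −(0.743822)(-0.215030)(630) − (0.743822)(0.976607)(557) + (0.668377)(146) = -206.27 m.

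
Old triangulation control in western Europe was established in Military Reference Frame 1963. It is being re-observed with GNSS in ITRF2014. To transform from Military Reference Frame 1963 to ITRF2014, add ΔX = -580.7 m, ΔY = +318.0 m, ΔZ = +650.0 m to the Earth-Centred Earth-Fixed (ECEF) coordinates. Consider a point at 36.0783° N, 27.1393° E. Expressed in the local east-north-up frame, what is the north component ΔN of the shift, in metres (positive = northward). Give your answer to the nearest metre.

The local north axis is (−sin φ cos λ, −sin φ sin λ, cos φ), giving ΔN = 304.318 − 85.423 + 525.338 = 744.23 m.

ΔN = 744 m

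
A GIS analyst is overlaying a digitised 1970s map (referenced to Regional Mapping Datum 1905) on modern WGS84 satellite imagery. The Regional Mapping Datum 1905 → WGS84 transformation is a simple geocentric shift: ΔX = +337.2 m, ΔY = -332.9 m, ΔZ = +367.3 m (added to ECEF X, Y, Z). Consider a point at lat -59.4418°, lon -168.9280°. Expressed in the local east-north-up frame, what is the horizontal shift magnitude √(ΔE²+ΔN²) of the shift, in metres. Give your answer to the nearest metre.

394 m

At φ = -59.4418°, λ = -168.9280°: sin φ = -0.861113, cos φ = 0.508413, sin λ = -0.192042, cos λ = -0.981387.
ΔE = −sin λ·ΔX + cos λ·ΔY = −(-0.192042)·(337.2) + (-0.981387)·(-332.9) = 391.46 m.
ΔN = −sin φ cos λ·ΔX − sin φ sin λ·ΔY + cos φ·ΔZ = −(-0.861113)(-0.981387)(337.2) − (-0.861113)(-0.192042)(-332.9) + (0.508413)(367.3) = -43.17 m.
Horizontal magnitude = √(ΔE² + ΔN²) = √(391.46² + (-43.17)²) = 393.83 m.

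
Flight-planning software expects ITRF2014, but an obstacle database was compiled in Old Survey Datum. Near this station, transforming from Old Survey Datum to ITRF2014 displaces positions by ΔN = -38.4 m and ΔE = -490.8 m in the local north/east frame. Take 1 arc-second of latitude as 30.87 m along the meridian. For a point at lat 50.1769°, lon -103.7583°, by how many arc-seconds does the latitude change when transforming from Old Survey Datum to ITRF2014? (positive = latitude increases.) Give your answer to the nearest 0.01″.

Δφ = -1.24″

1″ of latitude = 30.87 m, so Δφ = -38.4 / 30.87 = -1.244″.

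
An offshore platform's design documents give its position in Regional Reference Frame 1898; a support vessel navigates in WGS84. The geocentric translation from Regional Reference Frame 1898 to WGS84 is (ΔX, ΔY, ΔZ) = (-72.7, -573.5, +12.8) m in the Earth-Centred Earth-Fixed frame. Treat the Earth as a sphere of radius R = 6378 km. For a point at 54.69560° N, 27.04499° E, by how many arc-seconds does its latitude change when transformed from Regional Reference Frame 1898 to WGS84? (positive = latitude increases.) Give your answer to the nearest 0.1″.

Δφ = 8.8″

sin φ = 0.816093, cos φ = 0.577920, sin λ = 0.454690, cos λ = 0.890650.
North component: ΔN = −sin φ cos λ·ΔX − sin φ sin λ·ΔY + cos φ·ΔZ = −(0.816093)(0.890650)(-72.7) − (0.816093)(0.454690)(-573.5) + (0.577920)(12.8) = 273.05 m.
1° of latitude spans πR/180 = 111317 m, so Δφ = 273.05 / 111317 × 3600 = 8.830″.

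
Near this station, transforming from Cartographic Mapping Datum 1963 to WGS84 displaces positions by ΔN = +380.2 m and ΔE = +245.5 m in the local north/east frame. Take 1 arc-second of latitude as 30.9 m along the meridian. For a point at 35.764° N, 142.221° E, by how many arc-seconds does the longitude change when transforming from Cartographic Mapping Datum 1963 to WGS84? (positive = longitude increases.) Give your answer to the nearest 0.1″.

At latitude 35.764°, cos φ = 0.811431.
1″ of longitude at this latitude = 30.90 × cos φ = 25.0732 m, so Δλ = 245.5 / 25.0732 = 9.791″.

Δλ = 9.8″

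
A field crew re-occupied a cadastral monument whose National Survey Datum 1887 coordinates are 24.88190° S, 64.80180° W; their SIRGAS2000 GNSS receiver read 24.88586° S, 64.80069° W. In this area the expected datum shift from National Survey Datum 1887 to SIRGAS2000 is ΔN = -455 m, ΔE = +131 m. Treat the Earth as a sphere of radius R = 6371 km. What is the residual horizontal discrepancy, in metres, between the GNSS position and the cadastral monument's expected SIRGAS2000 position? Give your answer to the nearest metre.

Observed coordinate differences: Δφ = -0.00396°, Δλ = +0.00111°.
Converting to metres (1° lat = 111195 m, cos φ = 0.907177): observed ΔN = -440.3 m, observed ΔE = 112.0 m.
Subtracting the expected shift leaves a residual of -440.3 − (-455) = 14.7 m north and 112.0 − (131) = -19.0 m east.
Residual distance = √(14.7² + (-19.0)²) = 24.0 m.

24 m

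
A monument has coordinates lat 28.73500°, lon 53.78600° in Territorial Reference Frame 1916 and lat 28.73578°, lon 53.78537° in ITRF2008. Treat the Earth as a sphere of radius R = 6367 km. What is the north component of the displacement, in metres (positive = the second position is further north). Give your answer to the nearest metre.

ΔN = 87 m

Δφ = 28.73578° − 28.73500° = +0.00078°; Δλ = 53.78537° − 53.78600° = -0.00063°.
1° along a meridian = πR/180 = 111125 m.
ΔN = Δφ × 111125 = 86.7 m; ΔE = Δλ × 111125 × cos(28.73500°) = -0.00063 × 111125 × 0.876853 = -61.4 m.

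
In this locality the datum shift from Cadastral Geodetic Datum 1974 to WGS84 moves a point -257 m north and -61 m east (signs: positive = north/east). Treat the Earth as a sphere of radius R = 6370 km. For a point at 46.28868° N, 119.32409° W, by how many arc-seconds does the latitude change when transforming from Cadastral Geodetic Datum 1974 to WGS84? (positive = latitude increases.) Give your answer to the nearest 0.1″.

On a sphere of radius R, 1 rad of latitude = R, so Δφ = ΔN / R = -257.0 / 6370000 = -4.0345e-05 rad = -8.322″.

Δφ = -8.3″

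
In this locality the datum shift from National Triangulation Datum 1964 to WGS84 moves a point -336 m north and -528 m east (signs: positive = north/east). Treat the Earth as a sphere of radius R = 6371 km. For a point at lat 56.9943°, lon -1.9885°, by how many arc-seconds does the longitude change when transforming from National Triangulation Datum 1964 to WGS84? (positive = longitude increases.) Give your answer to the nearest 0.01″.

Δλ = -31.38″

At latitude 56.9943°, cos φ = 0.544722.
One radian of longitude at latitude φ spans R cos φ, so Δλ = ΔE / (R cos φ) = -528.0 / (6371000 × 0.544722) = -1.5214e-04 rad = -31.382″.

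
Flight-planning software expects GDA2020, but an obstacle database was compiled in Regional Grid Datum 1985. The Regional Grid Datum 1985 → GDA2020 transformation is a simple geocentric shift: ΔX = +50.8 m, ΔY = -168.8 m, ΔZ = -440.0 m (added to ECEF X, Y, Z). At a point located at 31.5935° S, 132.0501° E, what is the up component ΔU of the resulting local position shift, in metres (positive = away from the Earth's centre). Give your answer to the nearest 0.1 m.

ΔU = 94.8 m

At φ = -31.5935°, λ = 132.0501°: sin φ = -0.523889, cos φ = 0.851786, sin λ = 0.742559, cos λ = -0.669780.
ΔU = cos φ cos λ·ΔX + cos φ sin λ·ΔY + sin φ·ΔZ = (0.851786)(-0.669780)(50.8) + (0.851786)(0.742559)(-168.8) + (-0.523889)(-440.0) = 94.76 m.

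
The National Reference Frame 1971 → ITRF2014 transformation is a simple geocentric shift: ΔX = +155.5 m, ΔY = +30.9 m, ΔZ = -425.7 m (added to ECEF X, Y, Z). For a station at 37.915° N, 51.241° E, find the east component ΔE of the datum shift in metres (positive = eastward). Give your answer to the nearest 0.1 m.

The local east axis at (φ, λ) is (−sin λ, cos λ, 0), so ΔE = −sin(51.241°)·155.5 + cos(51.241°)·30.9 = -101.91 m.

ΔE = -101.9 m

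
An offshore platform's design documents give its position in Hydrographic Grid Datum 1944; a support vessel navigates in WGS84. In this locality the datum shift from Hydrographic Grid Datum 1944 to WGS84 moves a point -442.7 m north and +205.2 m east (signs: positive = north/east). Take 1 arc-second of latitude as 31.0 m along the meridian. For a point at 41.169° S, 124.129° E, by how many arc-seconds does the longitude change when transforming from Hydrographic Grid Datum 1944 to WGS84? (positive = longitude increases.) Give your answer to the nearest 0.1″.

Δλ = 8.8″

At latitude -41.169°, cos φ = 0.752771.
1″ of longitude at this latitude = 31.00 × cos φ = 23.3359 m, so Δλ = 205.2 / 23.3359 = 8.793″.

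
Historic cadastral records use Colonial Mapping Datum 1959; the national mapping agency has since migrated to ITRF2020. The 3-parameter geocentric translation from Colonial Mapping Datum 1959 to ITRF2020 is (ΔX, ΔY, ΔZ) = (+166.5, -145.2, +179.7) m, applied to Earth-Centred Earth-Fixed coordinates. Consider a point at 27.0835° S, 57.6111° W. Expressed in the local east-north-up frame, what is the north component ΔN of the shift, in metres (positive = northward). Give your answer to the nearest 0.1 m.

At φ = -27.0835°, λ = -57.6111°: sin φ = -0.455289, cos φ = 0.890344, sin λ = -0.844432, cos λ = 0.535663.
ΔN = −sin φ cos λ·ΔX − sin φ sin λ·ΔY + cos φ·ΔZ = −(-0.455289)(0.535663)(166.5) − (-0.455289)(-0.844432)(-145.2) + (0.890344)(179.7) = 256.42 m.

ΔN = 256.4 m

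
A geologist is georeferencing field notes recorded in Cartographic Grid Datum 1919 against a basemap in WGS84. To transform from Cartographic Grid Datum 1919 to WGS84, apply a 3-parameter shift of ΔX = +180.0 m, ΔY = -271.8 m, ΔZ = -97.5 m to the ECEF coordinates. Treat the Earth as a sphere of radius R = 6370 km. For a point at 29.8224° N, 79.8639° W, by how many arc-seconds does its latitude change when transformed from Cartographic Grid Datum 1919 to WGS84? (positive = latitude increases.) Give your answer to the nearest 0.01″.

Δφ = -7.56″

sin φ = 0.497313, cos φ = 0.867571, sin λ = -0.984392, cos λ = 0.175987.
North component: ΔN = −sin φ cos λ·ΔX − sin φ sin λ·ΔY + cos φ·ΔZ = −(0.497313)(0.175987)(180.0) − (0.497313)(-0.984392)(-271.8) + (0.867571)(-97.5) = -233.40 m.
1° of latitude spans πR/180 = 111177 m, so Δφ = -233.40 / 111177 × 3600 = -7.558″.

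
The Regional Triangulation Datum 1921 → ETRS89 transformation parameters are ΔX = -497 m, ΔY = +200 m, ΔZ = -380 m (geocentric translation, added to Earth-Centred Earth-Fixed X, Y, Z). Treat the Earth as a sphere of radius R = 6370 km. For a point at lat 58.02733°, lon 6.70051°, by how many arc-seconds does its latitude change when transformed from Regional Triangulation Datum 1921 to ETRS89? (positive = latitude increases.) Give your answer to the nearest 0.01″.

sin φ = 0.848301, cos φ = 0.529515, sin λ = 0.116680, cos λ = 0.993170.
North component: ΔN = −sin φ cos λ·ΔX − sin φ sin λ·ΔY + cos φ·ΔZ = −(0.848301)(0.993170)(-497) − (0.848301)(0.116680)(200) + (0.529515)(-380) = 197.71 m.
1° of latitude spans πR/180 = 111177 m, so Δφ = 197.71 / 111177 × 3600 = 6.402″.

Δφ = 6.40″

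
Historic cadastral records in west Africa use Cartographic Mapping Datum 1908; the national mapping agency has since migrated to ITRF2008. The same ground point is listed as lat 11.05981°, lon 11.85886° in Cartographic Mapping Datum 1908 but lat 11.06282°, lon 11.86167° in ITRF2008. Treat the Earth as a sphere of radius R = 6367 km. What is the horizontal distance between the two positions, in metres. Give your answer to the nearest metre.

Δφ = 11.06282° − 11.05981° = +0.00301°; Δλ = 11.86167° − 11.85886° = +0.00281°.
1° along a meridian = πR/180 = 111125 m.
ΔN = Δφ × 111125 = 334.5 m; ΔE = Δλ × 111125 × cos(11.05981°) = +0.00281 × 111125 × 0.981427 = 306.5 m.
Distance = √(ΔE² + ΔN²) = √(306.5² + 334.5²) = 453.7 m.

454 m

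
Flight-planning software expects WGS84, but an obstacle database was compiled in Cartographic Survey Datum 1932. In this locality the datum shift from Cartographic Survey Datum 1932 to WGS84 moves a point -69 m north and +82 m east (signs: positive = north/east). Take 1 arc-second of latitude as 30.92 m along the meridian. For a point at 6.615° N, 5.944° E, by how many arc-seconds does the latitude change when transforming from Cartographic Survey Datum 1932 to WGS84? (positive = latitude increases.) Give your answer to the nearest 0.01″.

Δφ = -2.23″

1″ of latitude = 30.92 m, so Δφ = -69.0 / 30.92 = -2.232″.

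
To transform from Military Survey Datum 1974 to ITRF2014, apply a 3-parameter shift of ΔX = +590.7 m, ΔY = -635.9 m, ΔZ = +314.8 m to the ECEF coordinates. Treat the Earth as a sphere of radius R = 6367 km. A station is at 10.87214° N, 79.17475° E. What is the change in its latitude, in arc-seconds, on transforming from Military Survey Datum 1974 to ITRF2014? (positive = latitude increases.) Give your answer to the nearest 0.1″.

sin φ = 0.188618, cos φ = 0.982051, sin λ = 0.982205, cos λ = 0.187814.
North component: ΔN = −sin φ cos λ·ΔX − sin φ sin λ·ΔY + cos φ·ΔZ = −(0.188618)(0.187814)(590.7) − (0.188618)(0.982205)(-635.9) + (0.982051)(314.8) = 406.03 m.
1° of latitude spans πR/180 = 111125 m, so Δφ = 406.03 / 111125 × 3600 = 13.154″.

Δφ = 13.2″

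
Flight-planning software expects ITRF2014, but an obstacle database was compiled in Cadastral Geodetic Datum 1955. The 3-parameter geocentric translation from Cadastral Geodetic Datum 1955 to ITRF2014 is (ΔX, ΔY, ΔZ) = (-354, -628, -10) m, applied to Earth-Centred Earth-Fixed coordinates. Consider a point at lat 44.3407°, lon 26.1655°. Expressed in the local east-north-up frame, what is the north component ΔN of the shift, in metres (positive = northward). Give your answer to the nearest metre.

ΔN = 408 m

At φ = 44.3407°, λ = 26.1655°: sin φ = 0.698924, cos φ = 0.715196, sin λ = 0.440965, cos λ = 0.897524.
ΔN = −sin φ cos λ·ΔX − sin φ sin λ·ΔY + cos φ·ΔZ = −(0.698924)(0.897524)(-354) − (0.698924)(0.440965)(-628) + (0.715196)(-10) = 408.46 m.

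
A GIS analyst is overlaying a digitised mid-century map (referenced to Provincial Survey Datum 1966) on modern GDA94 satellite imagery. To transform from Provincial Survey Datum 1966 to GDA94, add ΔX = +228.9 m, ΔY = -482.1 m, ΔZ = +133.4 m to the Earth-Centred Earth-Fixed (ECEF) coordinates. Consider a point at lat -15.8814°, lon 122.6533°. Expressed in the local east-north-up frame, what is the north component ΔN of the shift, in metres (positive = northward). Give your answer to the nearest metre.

ΔN = -17 m

At φ = -15.8814°, λ = 122.6533°: sin φ = -0.273647, cos φ = 0.961830, sin λ = 0.841951, cos λ = -0.539554.
ΔN = −sin φ cos λ·ΔX − sin φ sin λ·ΔY + cos φ·ΔZ = −(-0.273647)(-0.539554)(228.9) − (-0.273647)(0.841951)(-482.1) + (0.961830)(133.4) = -16.56 m.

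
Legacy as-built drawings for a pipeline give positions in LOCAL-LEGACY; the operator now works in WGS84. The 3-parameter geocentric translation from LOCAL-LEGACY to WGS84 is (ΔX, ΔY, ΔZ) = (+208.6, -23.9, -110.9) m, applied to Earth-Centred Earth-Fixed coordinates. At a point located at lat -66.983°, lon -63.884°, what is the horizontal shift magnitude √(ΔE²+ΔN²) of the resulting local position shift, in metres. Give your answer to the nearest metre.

At φ = -66.983°, λ = -63.884°: sin φ = -0.920389, cos φ = 0.391004, sin λ = -0.897905, cos λ = 0.440190.
ΔE = −sin λ·ΔX + cos λ·ΔY = −(-0.897905)·(208.6) + (0.440190)·(-23.9) = 176.78 m.
ΔN = −sin φ cos λ·ΔX − sin φ sin λ·ΔY + cos φ·ΔZ = −(-0.920389)(0.440190)(208.6) − (-0.920389)(-0.897905)(-23.9) + (0.391004)(-110.9) = 60.90 m.
Horizontal magnitude = √(ΔE² + ΔN²) = √(176.78² + 60.90²) = 186.98 m.

187 m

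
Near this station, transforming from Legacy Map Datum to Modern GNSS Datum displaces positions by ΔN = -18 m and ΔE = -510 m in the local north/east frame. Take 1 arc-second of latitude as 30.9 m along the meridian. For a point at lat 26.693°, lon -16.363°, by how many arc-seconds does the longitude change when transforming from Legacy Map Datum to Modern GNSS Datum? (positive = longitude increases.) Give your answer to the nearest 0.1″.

At latitude 26.693°, cos φ = 0.893426.
1″ of longitude at this latitude = 30.90 × cos φ = 27.6069 m, so Δλ = -510.0 / 27.6069 = -18.474″.

Δλ = -18.5″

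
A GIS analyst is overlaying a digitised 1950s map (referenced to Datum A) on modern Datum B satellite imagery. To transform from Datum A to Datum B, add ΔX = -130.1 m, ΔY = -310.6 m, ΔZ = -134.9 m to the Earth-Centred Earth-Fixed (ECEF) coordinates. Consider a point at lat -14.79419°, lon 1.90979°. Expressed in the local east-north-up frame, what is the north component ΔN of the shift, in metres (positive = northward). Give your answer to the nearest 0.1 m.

ΔN = -166.3 m

At φ = -14.79419°, λ = 1.90979°: sin φ = -0.255348, cos φ = 0.966849, sin λ = 0.033326, cos λ = 0.999445.
ΔN = −sin φ cos λ·ΔX − sin φ sin λ·ΔY + cos φ·ΔZ = −(-0.255348)(0.999445)(-130.1) − (-0.255348)(0.033326)(-310.6) + (0.966849)(-134.9) = -166.27 m.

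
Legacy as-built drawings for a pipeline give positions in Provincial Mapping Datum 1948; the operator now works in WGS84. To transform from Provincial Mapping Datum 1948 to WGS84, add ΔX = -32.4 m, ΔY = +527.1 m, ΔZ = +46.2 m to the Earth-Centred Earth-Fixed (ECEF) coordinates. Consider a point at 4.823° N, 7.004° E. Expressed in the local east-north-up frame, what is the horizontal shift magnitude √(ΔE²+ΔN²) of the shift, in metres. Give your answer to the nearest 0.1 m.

528.9 m

The local east axis at (φ, λ) is (−sin λ, cos λ, 0), so ΔE = −sin(7.004°)·(-32.4) + cos(7.004°)·527.1 = 527.12 m.
The local north axis is (−sin φ cos λ, −sin φ sin λ, cos φ), giving ΔN = 2.704 − 5.404 + 46.036 = 43.34 m.
Horizontal magnitude = √(ΔE² + ΔN²) = √(527.12² + 43.34²) = 528.90 m.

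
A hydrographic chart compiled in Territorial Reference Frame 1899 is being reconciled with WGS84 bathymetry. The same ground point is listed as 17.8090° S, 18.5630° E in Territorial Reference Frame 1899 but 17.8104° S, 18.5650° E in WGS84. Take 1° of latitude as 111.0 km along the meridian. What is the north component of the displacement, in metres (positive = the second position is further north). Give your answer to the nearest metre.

ΔN = -155 m

Δφ = -17.8104° − -17.8090° = -0.0014°; Δλ = 18.5650° − 18.5630° = +0.0020°.
ΔN = Δφ × 111000 = -155.4 m; ΔE = Δλ × 111000 × cos(-17.8090°) = +0.0020 × 111000 × 0.952081 = 211.4 m.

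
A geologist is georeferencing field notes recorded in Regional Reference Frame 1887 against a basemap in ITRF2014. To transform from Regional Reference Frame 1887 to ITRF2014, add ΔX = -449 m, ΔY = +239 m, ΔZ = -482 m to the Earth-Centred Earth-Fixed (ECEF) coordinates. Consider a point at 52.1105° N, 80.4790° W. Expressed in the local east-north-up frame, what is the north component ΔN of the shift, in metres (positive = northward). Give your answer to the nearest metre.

ΔN = -51 m

At φ = 52.1105°, λ = -80.4790°: sin φ = 0.789197, cos φ = 0.614141, sin λ = -0.986225, cos λ = 0.165409.
ΔN = −sin φ cos λ·ΔX − sin φ sin λ·ΔY + cos φ·ΔZ = −(0.789197)(0.165409)(-449) − (0.789197)(-0.986225)(239) + (0.614141)(-482) = -51.38 m.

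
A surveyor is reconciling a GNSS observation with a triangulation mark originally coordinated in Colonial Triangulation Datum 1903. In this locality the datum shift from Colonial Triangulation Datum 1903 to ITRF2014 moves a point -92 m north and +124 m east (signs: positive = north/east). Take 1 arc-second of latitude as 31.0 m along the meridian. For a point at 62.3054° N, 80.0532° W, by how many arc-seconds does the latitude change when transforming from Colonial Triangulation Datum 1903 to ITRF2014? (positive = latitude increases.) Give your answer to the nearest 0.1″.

1″ of latitude = 31.00 m, so Δφ = -92.0 / 31.00 = -2.968″.

Δφ = -3.0″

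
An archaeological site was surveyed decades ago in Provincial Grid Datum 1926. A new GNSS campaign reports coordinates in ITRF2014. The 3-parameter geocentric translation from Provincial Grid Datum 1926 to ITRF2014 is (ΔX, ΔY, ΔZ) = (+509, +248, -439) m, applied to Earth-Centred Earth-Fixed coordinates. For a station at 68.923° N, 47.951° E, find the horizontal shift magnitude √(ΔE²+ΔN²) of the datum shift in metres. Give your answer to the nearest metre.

At φ = 68.923°, λ = 47.951°: sin φ = 0.933098, cos φ = 0.359622, sin λ = 0.742572, cos λ = 0.669766.
ΔE = −sin λ·ΔX + cos λ·ΔY = −(0.742572)·(509) + (0.669766)·(248) = -211.87 m.
ΔN = −sin φ cos λ·ΔX − sin φ sin λ·ΔY + cos φ·ΔZ = −(0.933098)(0.669766)(509) − (0.933098)(0.742572)(248) + (0.359622)(-439) = -647.81 m.
Horizontal magnitude = √(ΔE² + ΔN²) = √((-211.87)² + (-647.81)²) = 681.58 m.

682 m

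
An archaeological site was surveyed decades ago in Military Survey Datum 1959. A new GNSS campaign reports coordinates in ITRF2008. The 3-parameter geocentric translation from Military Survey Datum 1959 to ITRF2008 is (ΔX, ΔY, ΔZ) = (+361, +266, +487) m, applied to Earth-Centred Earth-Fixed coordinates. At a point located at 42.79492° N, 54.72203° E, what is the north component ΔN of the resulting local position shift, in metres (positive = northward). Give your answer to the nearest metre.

The local north axis is (−sin φ cos λ, −sin φ sin λ, cos φ), giving ΔN = -141.645 − 147.528 + 357.356 = 68.18 m.

ΔN = 68 m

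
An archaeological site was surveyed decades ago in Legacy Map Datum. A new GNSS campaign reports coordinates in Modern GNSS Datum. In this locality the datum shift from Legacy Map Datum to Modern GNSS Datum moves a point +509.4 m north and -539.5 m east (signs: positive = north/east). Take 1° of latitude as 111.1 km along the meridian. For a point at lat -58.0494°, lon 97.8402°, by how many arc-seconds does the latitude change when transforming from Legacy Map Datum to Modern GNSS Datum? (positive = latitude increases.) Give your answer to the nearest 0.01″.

1° of latitude = 111.1 km, so Δφ = 509.4 / 111100 = 0.0045851° = 16.506″.

Δφ = 16.51″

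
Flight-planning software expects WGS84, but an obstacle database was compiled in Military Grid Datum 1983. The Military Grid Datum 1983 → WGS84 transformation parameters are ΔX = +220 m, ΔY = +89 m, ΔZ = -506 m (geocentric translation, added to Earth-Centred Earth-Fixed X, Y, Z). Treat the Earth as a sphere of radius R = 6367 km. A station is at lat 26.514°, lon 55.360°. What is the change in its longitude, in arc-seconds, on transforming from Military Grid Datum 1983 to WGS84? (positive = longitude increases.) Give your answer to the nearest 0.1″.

Δλ = -4.7″

sin φ = 0.446416, cos φ = 0.894825, sin λ = 0.822740, cos λ = 0.568418.
East component: ΔE = −sin λ·ΔX + cos λ·ΔY = −(0.822740)(220) + (0.568418)(89) = -130.41 m.
1° of latitude spans πR/180 = 111125 m; at latitude φ, 1° of longitude spans that × cos φ = 99437.6 m, so Δλ = -130.41 / 99437.6 × 3600 = -4.721″.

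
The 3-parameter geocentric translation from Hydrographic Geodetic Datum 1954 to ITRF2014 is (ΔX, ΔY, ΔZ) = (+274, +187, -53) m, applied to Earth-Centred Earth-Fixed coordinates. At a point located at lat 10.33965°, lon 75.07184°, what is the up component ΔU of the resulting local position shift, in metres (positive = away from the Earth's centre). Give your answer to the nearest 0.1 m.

The local up (radial) axis is (cos φ cos λ, cos φ sin λ, sin φ), giving ΔU = 69.438 + 177.754 − 9.513 = 237.68 m.

ΔU = 237.7 m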